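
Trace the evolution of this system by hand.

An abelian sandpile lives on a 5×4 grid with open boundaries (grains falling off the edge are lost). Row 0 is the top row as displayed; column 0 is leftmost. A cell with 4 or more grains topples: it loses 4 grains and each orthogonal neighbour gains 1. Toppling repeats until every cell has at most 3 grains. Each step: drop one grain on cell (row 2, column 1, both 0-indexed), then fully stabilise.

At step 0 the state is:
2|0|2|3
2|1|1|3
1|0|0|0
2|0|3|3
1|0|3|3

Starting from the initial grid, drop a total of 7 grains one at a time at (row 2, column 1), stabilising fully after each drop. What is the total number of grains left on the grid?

37

0) 2|0|2|3
2|1|1|3
1|0|0|0
2|0|3|3
1|0|3|3
1) 2|0|2|3
2|1|1|3
1|1|0|0
2|0|3|3
1|0|3|3
2) 2|0|2|3
2|1|1|3
1|2|0|0
2|0|3|3
1|0|3|3
3) 2|0|2|3
2|1|1|3
1|3|0|0
2|0|3|3
1|0|3|3
4) 2|0|2|3
2|2|1|3
2|0|1|0
2|1|3|3
1|0|3|3
5) 2|0|2|3
2|2|1|3
2|1|1|0
2|1|3|3
1|0|3|3
6) 2|0|2|3
2|2|1|3
2|2|1|0
2|1|3|3
1|0|3|3
7) 2|0|2|3
2|2|1|3
2|3|1|0
2|1|3|3
1|0|3|3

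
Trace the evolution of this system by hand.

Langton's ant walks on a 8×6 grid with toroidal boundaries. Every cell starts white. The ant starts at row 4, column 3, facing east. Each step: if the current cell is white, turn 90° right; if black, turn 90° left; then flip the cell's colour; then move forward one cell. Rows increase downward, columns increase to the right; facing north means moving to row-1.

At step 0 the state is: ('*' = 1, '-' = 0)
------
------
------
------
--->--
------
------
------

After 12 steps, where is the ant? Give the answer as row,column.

k=0  ------
------
------
------
--->--
------
------
------
k=1  ------
------
------
------
---*--
---v--
------
------
k=2  ------
------
------
------
---*--
--<*--
------
------
k=3  ------
------
------
------
--^*--
--**--
------
------
k=4  ------
------
------
------
--*>--
--**--
------
------
k=5  ------
------
------
---^--
--*---
--**--
------
------
k=6  ------
------
------
---*>-
--*---
--**--
------
------
k=7  ------
------
------
---**-
--*-v-
--**--
------
------
k=8  ------
------
------
---**-
--*<*-
--**--
------
------
k=9  ------
------
------
---^*-
--***-
--**--
------
------
k=10  ------
------
------
--<-*-
--***-
--**--
------
------
k=11  ------
------
--^---
--*-*-
--***-
--**--
------
------
k=12  ------
------
--*>--
--*-*-
--***-
--**--
------
------

2,3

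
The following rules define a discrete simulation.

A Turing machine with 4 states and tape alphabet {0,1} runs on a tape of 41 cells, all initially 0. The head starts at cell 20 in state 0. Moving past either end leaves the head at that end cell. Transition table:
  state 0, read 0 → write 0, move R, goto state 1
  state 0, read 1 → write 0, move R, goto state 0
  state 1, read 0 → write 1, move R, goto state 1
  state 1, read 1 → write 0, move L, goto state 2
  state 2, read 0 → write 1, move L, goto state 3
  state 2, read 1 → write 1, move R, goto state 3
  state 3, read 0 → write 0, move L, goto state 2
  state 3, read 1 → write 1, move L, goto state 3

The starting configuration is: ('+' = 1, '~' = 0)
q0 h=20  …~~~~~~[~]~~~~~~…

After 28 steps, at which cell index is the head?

gen 0: q0 h=20  …~~~~~~[~]~~~~~~…
gen 1: q1 h=21  …~~~~~~[~]~~~~~~…
gen 2: q1 h=22  …~~~~~+[~]~~~~~~…
gen 3: q1 h=23  …~~~~++[~]~~~~~~…
gen 4: q1 h=24  …~~~+++[~]~~~~~~…
gen 5: q1 h=25  …~~++++[~]~~~~~~…
gen 6: q1 h=26  …~+++++[~]~~~~~~…
gen 7: q1 h=27  …++++++[~]~~~~~~…
gen 8: q1 h=28  …++++++[~]~~~~~~…
gen 9: q1 h=29  …++++++[~]~~~~~~…
gen 10: q1 h=30  …++++++[~]~~~~~~…
gen 11: q1 h=31  …++++++[~]~~~~~~…
gen 12: q1 h=32  …++++++[~]~~~~~~…
gen 13: q1 h=33  …++++++[~]~~~~~~…
gen 14: q1 h=34  …++++++[~]~~~~~~|
gen 15: q1 h=35  …++++++[~]~~~~~|
gen 16: q1 h=36  …++++++[~]~~~~|
gen 17: q1 h=37  …++++++[~]~~~|
gen 18: q1 h=38  …++++++[~]~~|
gen 19: q1 h=39  …++++++[~]~|
gen 20: q1 h=40  …++++++[~]|
gen 21: q1 h=40  …++++++[+]|
gen 22: q2 h=39  …++++++[+]~|
gen 23: q3 h=40  …++++++[~]|
gen 24: q2 h=39  …++++++[+]~|
gen 25: q3 h=40  …++++++[~]|
gen 26: q2 h=39  …++++++[+]~|
gen 27: q3 h=40  …++++++[~]|
gen 28: q2 h=39  …++++++[+]~|

39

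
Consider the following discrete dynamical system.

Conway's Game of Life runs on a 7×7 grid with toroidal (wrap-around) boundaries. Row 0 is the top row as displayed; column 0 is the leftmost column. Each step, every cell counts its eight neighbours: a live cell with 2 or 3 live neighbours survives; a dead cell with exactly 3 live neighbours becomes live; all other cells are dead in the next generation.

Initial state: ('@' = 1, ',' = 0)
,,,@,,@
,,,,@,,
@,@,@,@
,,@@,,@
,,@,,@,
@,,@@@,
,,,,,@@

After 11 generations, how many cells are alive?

0) ,,,@,,@
,,,,@,,
@,@,@,@
,,@@,,@
,,@,,@,
@,,@@@,
,,,,,@@
1) ,,,,@,@
@,,,@,@
@@@,@,@
@,@,@,@
,@@,,@,
,,,@,,,
@,,@,,,
2) ,,,@@,@
,,,,@,,
,,@,@,,
,,,,@,,
@@@,@@@
,@,@@,,
,,,@@,,
3) ,,,,,,,
,,,,@,,
,,,,@@,
@,@,@,@
@@@,,,@
,@,,,,@
,,,,,,,
4) ,,,,,,,
,,,,@@,
,,,,@,@
,,@,@,,
,,@@,,,
,@@,,,@
,,,,,,,
5) ,,,,,,,
,,,,@@,
,,,,@,,
,,@,@@,
,,,,,,,
,@@@,,,
,,,,,,,
6) ,,,,,,,
,,,,@@,
,,,,,,,
,,,@@@,
,@,,@,,
,,@,,,,
,,@,,,,
7) ,,,,,,,
,,,,,,,
,,,@,,,
,,,@@@,
,,@,@@,
,@@@,,,
,,,,,,,
8) ,,,,,,,
,,,,,,,
,,,@,,,
,,@,,@,
,@,,,@,
,@@@@,,
,,@,,,,
9) ,,,,,,,
,,,,,,,
,,,,,,,
,,@,@,,
,@,,,@,
,@,@@,,
,@@,,,,
10) ,,,,,,,
,,,,,,,
,,,,,,,
,,,,,,,
,@,,,@,
@@,@@,,
,@@@,,,
11) ,,@,,,,
,,,,,,,
,,,,,,,
,,,,,,,
@@@,@,,
@,,@@,,
@@,@@,,

12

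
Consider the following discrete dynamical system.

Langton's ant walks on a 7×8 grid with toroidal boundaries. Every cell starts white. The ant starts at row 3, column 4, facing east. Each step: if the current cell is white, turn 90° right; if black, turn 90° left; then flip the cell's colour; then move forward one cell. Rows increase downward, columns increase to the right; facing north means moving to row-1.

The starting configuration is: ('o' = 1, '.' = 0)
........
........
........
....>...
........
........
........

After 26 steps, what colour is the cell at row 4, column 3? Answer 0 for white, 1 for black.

k=0  ........
........
........
....>...
........
........
........
k=1  ........
........
........
....o...
....v...
........
........
k=2  ........
........
........
....o...
...<o...
........
........
k=3  ........
........
........
...^o...
...oo...
........
........
k=4  ........
........
........
...o>...
...oo...
........
........
k=5  ........
........
....^...
...o....
...oo...
........
........
k=6  ........
........
....o>..
...o....
...oo...
........
........
k=7  ........
........
....oo..
...o.v..
...oo...
........
........
k=8  ........
........
....oo..
...o<o..
...oo...
........
........
k=9  ........
........
....^o..
...ooo..
...oo...
........
........
k=10  ........
........
...<.o..
...ooo..
...oo...
........
........
k=11  ........
...^....
...o.o..
...ooo..
...oo...
........
........
k=12  ........
...o>...
...o.o..
...ooo..
...oo...
........
........
k=13  ........
...oo...
...ovo..
...ooo..
...oo...
........
........
k=14  ........
...oo...
...<oo..
...ooo..
...oo...
........
........
k=15  ........
...oo...
....oo..
...voo..
...oo...
........
........
k=16  ........
...oo...
....oo..
....>o..
...oo...
........
........
k=17  ........
...oo...
....^o..
.....o..
...oo...
........
........
k=18  ........
...oo...
...<.o..
.....o..
...oo...
........
........
k=19  ........
...^o...
...o.o..
.....o..
...oo...
........
........
k=20  ........
..<.o...
...o.o..
.....o..
...oo...
........
........
k=21  ..^.....
..o.o...
...o.o..
.....o..
...oo...
........
........
k=22  ..o>....
..o.o...
...o.o..
.....o..
...oo...
........
........
k=23  ..oo....
..ovo...
...o.o..
.....o..
...oo...
........
........
k=24  ..oo....
..<oo...
...o.o..
.....o..
...oo...
........
........
k=25  ..oo....
...oo...
..vo.o..
.....o..
...oo...
........
........
k=26  ..oo....
...oo...
.<oo.o..
.....o..
...oo...
........
........

1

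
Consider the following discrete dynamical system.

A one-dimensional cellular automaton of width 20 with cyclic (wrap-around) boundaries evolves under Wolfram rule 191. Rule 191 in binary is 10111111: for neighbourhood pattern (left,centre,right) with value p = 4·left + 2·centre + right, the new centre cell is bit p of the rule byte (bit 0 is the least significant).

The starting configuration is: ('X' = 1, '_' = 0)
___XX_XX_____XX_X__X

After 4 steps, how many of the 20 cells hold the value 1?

k=0  ___XX_XX_____XX_X__X
k=1  XXXX_XX_XXXXXX_XXXXX
k=2  XXX_XX_XXXXXX_XXXXXX
k=3  XX_XX_XXXXXX_XXXXXXX
k=4  X_XX_XXXXXX_XXXXXXXX

17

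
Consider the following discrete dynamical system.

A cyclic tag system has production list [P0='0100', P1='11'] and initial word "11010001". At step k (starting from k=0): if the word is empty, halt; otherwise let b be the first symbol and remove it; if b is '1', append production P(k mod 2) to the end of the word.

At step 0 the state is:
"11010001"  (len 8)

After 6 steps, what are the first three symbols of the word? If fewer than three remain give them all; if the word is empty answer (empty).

010

t=0: "11010001"  (len 8)
t=1: "10100010100"  (len 11)
t=2: "010001010011"  (len 12)
t=3: "10001010011"  (len 11)
t=4: "000101001111"  (len 12)
t=5: "00101001111"  (len 11)
t=6: "0101001111"  (len 10)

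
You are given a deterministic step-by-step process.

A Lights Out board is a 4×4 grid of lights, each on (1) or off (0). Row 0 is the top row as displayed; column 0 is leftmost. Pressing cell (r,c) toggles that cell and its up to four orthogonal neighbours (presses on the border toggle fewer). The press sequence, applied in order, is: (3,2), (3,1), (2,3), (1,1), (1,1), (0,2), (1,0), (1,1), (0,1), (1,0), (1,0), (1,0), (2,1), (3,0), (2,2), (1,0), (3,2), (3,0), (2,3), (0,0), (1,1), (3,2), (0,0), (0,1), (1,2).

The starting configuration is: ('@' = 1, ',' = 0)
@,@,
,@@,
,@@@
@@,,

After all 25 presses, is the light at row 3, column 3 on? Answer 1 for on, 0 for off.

1

t=0: @,@,
,@@,
,@@@
@@,,
t=1: @,@,
,@@,
,@,@
@,@@
t=2: @,@,
,@@,
,,,@
,@,@
t=3: @,@,
,@@@
,,@,
,@,,
t=4: @@@,
@,,@
,@@,
,@,,
t=5: @,@,
,@@@
,,@,
,@,,
t=6: @@,@
,@,@
,,@,
,@,,
t=7: ,@,@
@,,@
@,@,
,@,,
t=8: ,,,@
,@@@
@@@,
,@,,
t=9: @@@@
,,@@
@@@,
,@,,
t=10: ,@@@
@@@@
,@@,
,@,,
t=11: @@@@
,,@@
@@@,
,@,,
t=12: ,@@@
@@@@
,@@,
,@,,
t=13: ,@@@
@,@@
@,,,
,,,,
t=14: ,@@@
@,@@
,,,,
@@,,
t=15: ,@@@
@,,@
,@@@
@@@,
t=16: @@@@
,@,@
@@@@
@@@,
t=17: @@@@
,@,@
@@,@
@,,@
t=18: @@@@
,@,@
,@,@
,@,@
t=19: @@@@
,@,,
,@@,
,@,,
t=20: ,,@@
@@,,
,@@,
,@,,
t=21: ,@@@
,,@,
,,@,
,@,,
t=22: ,@@@
,,@,
,,,,
,,@@
t=23: @,@@
@,@,
,,,,
,,@@
t=24: ,@,@
@@@,
,,,,
,,@@
t=25: ,@@@
@,,@
,,@,
,,@@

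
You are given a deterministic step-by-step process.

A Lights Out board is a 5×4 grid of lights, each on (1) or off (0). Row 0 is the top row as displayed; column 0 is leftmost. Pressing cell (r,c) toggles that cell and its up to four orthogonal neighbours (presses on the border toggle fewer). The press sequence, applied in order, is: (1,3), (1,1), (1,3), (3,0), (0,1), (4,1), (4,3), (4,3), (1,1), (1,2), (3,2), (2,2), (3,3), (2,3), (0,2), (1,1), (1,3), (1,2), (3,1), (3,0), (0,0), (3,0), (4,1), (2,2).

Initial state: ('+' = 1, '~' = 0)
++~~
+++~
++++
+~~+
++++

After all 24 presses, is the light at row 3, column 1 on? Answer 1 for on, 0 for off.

step 0: ++~~
+++~
++++
+~~+
++++
step 1: ++~+
++~+
+++~
+~~+
++++
step 2: +~~+
~~++
+~+~
+~~+
++++
step 3: +~~~
~~~~
+~++
+~~+
++++
step 4: +~~~
~~~~
~~++
~+~+
~+++
step 5: ~++~
~+~~
~~++
~+~+
~+++
step 6: ~++~
~+~~
~~++
~~~+
+~~+
step 7: ~++~
~+~~
~~++
~~~~
+~+~
step 8: ~++~
~+~~
~~++
~~~+
+~~+
step 9: ~~+~
+~+~
~+++
~~~+
+~~+
step 10: ~~~~
++~+
~+~+
~~~+
+~~+
step 11: ~~~~
++~+
~+++
~++~
+~++
step 12: ~~~~
++++
~~~~
~+~~
+~++
step 13: ~~~~
++++
~~~+
~+++
+~+~
step 14: ~~~~
+++~
~~+~
~++~
+~+~
step 15: ~+++
++~~
~~+~
~++~
+~+~
step 16: ~~++
~~+~
~++~
~++~
+~+~
step 17: ~~+~
~~~+
~+++
~++~
+~+~
step 18: ~~~~
~++~
~+~+
~++~
+~+~
step 19: ~~~~
~++~
~~~+
+~~~
+++~
step 20: ~~~~
~++~
+~~+
~+~~
~++~
step 21: ++~~
+++~
+~~+
~+~~
~++~
step 22: ++~~
+++~
~~~+
+~~~
+++~
step 23: ++~~
+++~
~~~+
++~~
~~~~
step 24: ++~~
++~~
~++~
+++~
~~~~

1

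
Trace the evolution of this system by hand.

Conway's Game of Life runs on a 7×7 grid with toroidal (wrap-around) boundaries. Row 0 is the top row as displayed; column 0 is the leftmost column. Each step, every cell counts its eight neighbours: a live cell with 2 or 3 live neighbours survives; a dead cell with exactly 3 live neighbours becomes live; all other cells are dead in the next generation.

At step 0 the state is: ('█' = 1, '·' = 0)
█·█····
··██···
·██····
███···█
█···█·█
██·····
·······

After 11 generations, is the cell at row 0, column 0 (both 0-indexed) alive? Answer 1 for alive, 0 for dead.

t=0: █·█····
··██···
·██····
███···█
█···█·█
██·····
·······
t=1: ·███···
···█···
·······
··██·██
··█··█·
██····█
█······
t=2: ·███···
···█···
··███··
··█████
··████·
██····█
······█
t=3: ··██···
·█·····
·······
·█····█
·······
█████·█
······█
t=4: ··█····
··█····
█······
·······
···█·██
████·██
····███
t=5: ···█·█·
·█·····
·······
······█
·█·█·█·
·███···
····█··
t=6: ····█··
·······
·······
·······
██·██··
·█·█···
····█··
t=7: ·······
·······
·······
·······
██·██··
██·█···
···██··
t=8: ·······
·······
·······
·······
██·██··
██·····
··███··
t=9: ···█···
·······
·······
·······
███····
█······
·███···
t=10: ···█···
·······
·······
·█·····
██·····
█··█···
·███···
t=11: ···█···
·······
·······
██·····
███····
█··█···
·█·██··

0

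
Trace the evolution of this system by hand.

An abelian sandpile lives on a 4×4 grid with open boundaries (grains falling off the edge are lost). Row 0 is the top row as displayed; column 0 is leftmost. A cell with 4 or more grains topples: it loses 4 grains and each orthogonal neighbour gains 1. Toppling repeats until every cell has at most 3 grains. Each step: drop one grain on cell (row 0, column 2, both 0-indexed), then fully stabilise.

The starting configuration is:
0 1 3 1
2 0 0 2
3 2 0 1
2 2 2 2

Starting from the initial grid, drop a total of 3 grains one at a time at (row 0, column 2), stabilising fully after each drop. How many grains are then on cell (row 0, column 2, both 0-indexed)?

gen 0: 0 1 3 1
2 0 0 2
3 2 0 1
2 2 2 2
gen 1: 0 2 0 2
2 0 1 2
3 2 0 1
2 2 2 2
gen 2: 0 2 1 2
2 0 1 2
3 2 0 1
2 2 2 2
gen 3: 0 2 2 2
2 0 1 2
3 2 0 1
2 2 2 2

2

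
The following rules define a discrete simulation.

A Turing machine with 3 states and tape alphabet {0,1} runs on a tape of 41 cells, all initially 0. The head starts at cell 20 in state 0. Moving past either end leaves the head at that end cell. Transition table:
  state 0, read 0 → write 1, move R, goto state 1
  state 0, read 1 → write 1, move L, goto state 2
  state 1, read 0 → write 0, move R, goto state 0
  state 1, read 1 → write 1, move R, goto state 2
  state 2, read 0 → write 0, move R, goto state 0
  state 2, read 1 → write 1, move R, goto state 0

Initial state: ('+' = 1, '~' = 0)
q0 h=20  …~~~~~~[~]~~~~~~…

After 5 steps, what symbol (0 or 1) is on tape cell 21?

0

0) q0 h=20  …~~~~~~[~]~~~~~~…
1) q1 h=21  …~~~~~+[~]~~~~~~…
2) q0 h=22  …~~~~+~[~]~~~~~~…
3) q1 h=23  …~~~+~+[~]~~~~~~…
4) q0 h=24  …~~+~+~[~]~~~~~~…
5) q1 h=25  …~+~+~+[~]~~~~~~…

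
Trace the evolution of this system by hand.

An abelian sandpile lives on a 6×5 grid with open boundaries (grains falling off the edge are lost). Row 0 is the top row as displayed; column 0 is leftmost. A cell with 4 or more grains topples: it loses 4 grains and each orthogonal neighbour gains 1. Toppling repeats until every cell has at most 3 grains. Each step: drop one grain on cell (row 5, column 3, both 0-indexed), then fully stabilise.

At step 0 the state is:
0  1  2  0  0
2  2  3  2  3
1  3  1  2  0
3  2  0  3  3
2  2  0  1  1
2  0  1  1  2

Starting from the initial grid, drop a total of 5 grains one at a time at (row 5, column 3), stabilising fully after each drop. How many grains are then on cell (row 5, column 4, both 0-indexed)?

k=0  0  1  2  0  0
2  2  3  2  3
1  3  1  2  0
3  2  0  3  3
2  2  0  1  1
2  0  1  1  2
k=1  0  1  2  0  0
2  2  3  2  3
1  3  1  2  0
3  2  0  3  3
2  2  0  1  1
2  0  1  2  2
k=2  0  1  2  0  0
2  2  3  2  3
1  3  1  2  0
3  2  0  3  3
2  2  0  1  1
2  0  1  3  2
k=3  0  1  2  0  0
2  2  3  2  3
1  3  1  2  0
3  2  0  3  3
2  2  0  2  1
2  0  2  0  3
k=4  0  1  2  0  0
2  2  3  2  3
1  3  1  2  0
3  2  0  3  3
2  2  0  2  1
2  0  2  1  3
k=5  0  1  2  0  0
2  2  3  2  3
1  3  1  2  0
3  2  0  3  3
2  2  0  2  1
2  0  2  2  3

3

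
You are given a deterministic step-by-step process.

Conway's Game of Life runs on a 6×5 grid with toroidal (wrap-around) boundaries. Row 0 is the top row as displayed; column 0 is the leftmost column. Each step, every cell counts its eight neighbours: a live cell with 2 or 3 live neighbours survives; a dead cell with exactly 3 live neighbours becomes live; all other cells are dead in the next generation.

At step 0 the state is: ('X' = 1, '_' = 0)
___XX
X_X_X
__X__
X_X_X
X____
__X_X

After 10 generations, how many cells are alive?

0) ___XX
X_X_X
__X__
X_X_X
X____
__X_X
1) _XX__
XXX_X
__X__
X__XX
X____
X___X
2) __X__
X____
__X__
XX_XX
_X_X_
X___X
3) XX__X
_X___
__XX_
XX_XX
_X_X_
XXXXX
4) _____
_X_XX
___X_
XX___
_____
_____
5) _____
__XXX
_X_X_
_____
_____
_____
6) ___X_
__XXX
___XX
_____
_____
_____
7) __XXX
__X__
__X_X
_____
_____
_____
8) __XX_
_XX_X
___X_
_____
_____
___X_
9) _X__X
_X__X
__XX_
_____
_____
__XX_
10) _X__X
_X__X
__XX_
_____
_____
__XX_

8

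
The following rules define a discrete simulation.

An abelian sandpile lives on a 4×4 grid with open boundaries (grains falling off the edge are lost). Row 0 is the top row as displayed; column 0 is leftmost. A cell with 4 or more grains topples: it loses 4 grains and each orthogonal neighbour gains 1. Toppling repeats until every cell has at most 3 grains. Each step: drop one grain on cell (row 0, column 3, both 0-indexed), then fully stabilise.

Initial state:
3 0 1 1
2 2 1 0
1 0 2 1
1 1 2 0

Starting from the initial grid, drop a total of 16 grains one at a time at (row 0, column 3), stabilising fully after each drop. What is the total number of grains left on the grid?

t=0: 3 0 1 1
2 2 1 0
1 0 2 1
1 1 2 0
t=1: 3 0 1 2
2 2 1 0
1 0 2 1
1 1 2 0
t=2: 3 0 1 3
2 2 1 0
1 0 2 1
1 1 2 0
t=3: 3 0 2 0
2 2 1 1
1 0 2 1
1 1 2 0
t=4: 3 0 2 1
2 2 1 1
1 0 2 1
1 1 2 0
t=5: 3 0 2 2
2 2 1 1
1 0 2 1
1 1 2 0
t=6: 3 0 2 3
2 2 1 1
1 0 2 1
1 1 2 0
t=7: 3 0 3 0
2 2 1 2
1 0 2 1
1 1 2 0
t=8: 3 0 3 1
2 2 1 2
1 0 2 1
1 1 2 0
t=9: 3 0 3 2
2 2 1 2
1 0 2 1
1 1 2 0
t=10: 3 0 3 3
2 2 1 2
1 0 2 1
1 1 2 0
t=11: 3 1 0 1
2 2 2 3
1 0 2 1
1 1 2 0
t=12: 3 1 0 2
2 2 2 3
1 0 2 1
1 1 2 0
t=13: 3 1 0 3
2 2 2 3
1 0 2 1
1 1 2 0
t=14: 3 1 1 1
2 2 3 0
1 0 2 2
1 1 2 0
t=15: 3 1 1 2
2 2 3 0
1 0 2 2
1 1 2 0
t=16: 3 1 1 3
2 2 3 0
1 0 2 2
1 1 2 0

24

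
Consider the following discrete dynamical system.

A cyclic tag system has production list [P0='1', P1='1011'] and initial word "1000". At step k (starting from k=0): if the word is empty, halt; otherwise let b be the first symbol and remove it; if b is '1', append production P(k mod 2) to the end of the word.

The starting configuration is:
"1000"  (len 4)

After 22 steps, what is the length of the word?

19

0) "1000"  (len 4)
1) "0001"  (len 4)
2) "001"  (len 3)
3) "01"  (len 2)
4) "1"  (len 1)
5) "1"  (len 1)
6) "1011"  (len 4)
7) "0111"  (len 4)
8) "111"  (len 3)
9) "111"  (len 3)
10) "111011"  (len 6)
11) "110111"  (len 6)
12) "101111011"  (len 9)
13) "011110111"  (len 9)
14) "11110111"  (len 8)
15) "11101111"  (len 8)
16) "11011111011"  (len 11)
17) "10111110111"  (len 11)
18) "01111101111011"  (len 14)
19) "1111101111011"  (len 13)
20) "1111011110111011"  (len 16)
21) "1110111101110111"  (len 16)
22) "1101111011101111011"  (len 19)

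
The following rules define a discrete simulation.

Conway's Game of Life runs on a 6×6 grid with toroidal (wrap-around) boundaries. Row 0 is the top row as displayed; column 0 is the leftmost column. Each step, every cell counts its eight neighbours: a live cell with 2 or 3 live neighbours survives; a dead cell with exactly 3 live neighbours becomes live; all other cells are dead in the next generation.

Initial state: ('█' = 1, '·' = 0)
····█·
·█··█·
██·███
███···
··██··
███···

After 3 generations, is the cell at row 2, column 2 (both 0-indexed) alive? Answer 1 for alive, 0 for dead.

1

0) ····█·
·█··█·
██·███
███···
··██··
███···
1) █·██·█
·██···
···██·
······
···█··
·██···
2) █··█··
██···█
··██··
···██·
··█···
██··█·
3) ··█·█·
██·███
████·█
····█·
·██·██
████·█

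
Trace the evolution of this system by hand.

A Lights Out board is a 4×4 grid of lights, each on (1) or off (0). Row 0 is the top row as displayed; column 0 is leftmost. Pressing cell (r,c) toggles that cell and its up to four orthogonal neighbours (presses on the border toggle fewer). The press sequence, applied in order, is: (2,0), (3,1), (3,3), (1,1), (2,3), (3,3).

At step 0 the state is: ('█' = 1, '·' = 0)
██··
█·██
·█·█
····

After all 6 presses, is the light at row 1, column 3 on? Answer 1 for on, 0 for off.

gen 0: ██··
█·██
·█·█
····
gen 1: ██··
··██
█··█
█···
gen 2: ██··
··██
██·█
·██·
gen 3: ██··
··██
██··
·█·█
gen 4: █···
██·█
█···
·█·█
gen 5: █···
██··
█·██
·█··
gen 6: █···
██··
█·█·
·███

0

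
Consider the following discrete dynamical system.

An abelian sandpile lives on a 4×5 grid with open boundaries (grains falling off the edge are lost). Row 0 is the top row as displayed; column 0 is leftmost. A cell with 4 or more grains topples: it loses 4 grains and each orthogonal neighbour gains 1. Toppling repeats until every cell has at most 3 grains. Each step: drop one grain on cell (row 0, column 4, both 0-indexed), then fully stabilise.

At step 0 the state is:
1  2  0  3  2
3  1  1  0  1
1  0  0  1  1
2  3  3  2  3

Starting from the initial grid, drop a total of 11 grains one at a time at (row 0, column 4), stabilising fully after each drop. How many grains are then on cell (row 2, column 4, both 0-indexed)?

step 0: 1  2  0  3  2
3  1  1  0  1
1  0  0  1  1
2  3  3  2  3
step 1: 1  2  0  3  3
3  1  1  0  1
1  0  0  1  1
2  3  3  2  3
step 2: 1  2  1  0  1
3  1  1  1  2
1  0  0  1  1
2  3  3  2  3
step 3: 1  2  1  0  2
3  1  1  1  2
1  0  0  1  1
2  3  3  2  3
step 4: 1  2  1  0  3
3  1  1  1  2
1  0  0  1  1
2  3  3  2  3
step 5: 1  2  1  1  0
3  1  1  1  3
1  0  0  1  1
2  3  3  2  3
step 6: 1  2  1  1  1
3  1  1  1  3
1  0  0  1  1
2  3  3  2  3
step 7: 1  2  1  1  2
3  1  1  1  3
1  0  0  1  1
2  3  3  2  3
step 8: 1  2  1  1  3
3  1  1  1  3
1  0  0  1  1
2  3  3  2  3
step 9: 1  2  1  2  1
3  1  1  2  0
1  0  0  1  2
2  3  3  2  3
step 10: 1  2  1  2  2
3  1  1  2  0
1  0  0  1  2
2  3  3  2  3
step 11: 1  2  1  2  3
3  1  1  2  0
1  0  0  1  2
2  3  3  2  3

2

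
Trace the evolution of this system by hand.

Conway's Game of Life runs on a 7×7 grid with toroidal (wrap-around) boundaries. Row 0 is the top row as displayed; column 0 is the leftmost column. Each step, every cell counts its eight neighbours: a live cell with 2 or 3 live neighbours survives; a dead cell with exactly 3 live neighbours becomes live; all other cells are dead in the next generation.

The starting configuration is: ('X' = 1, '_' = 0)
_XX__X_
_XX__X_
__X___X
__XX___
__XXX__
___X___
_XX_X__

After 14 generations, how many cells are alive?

k=0  _XX__X_
_XX__X_
__X___X
__XX___
__XXX__
___X___
_XX_X__
k=1  X___XX_
X__X_XX
_______
_X__X__
____X__
_X_____
_X__X__
k=2  XX_X___
X____X_
X___XXX
_______
_______
_______
XX__XX_
k=3  __X__X_
_____X_
X___XX_
_____XX
_______
_______
XXX_X_X
k=4  X_XXXX_
_____X_
____X__
____XXX
_______
XX_____
XXXX_XX
k=5  X______
_____XX
____X_X
____XX_
X____XX
_______
_____X_
k=6  _____X_
X____XX
____X_X
X___X__
____XXX
_____X_
_______
k=7  _____X_
X___X__
____X__
X__XX__
____X_X
____XXX
_______
k=8  _______
____XX_
____XX_
___XX__
X_____X
____X_X
____X_X
k=9  ____X__
____XX_
_______
___XX_X
X__XX_X
______X
_______
k=10  ____XX_
____XX_
___X___
X__XX_X
X__XX_X
X____XX
_______
k=11  ____XX_
___X_X_
___X__X
X_X___X
_X_X___
X___XX_
____X__
k=12  ___X_X_
___X_XX
X_XXXXX
XXXX__X
_XXXXX_
___XXX_
___X__X
k=13  __XX_X_
X______
_______
_______
_______
______X
__XX__X
k=14  _XXXX_X
_______
_______
_______
_______
_______
__XXXXX

10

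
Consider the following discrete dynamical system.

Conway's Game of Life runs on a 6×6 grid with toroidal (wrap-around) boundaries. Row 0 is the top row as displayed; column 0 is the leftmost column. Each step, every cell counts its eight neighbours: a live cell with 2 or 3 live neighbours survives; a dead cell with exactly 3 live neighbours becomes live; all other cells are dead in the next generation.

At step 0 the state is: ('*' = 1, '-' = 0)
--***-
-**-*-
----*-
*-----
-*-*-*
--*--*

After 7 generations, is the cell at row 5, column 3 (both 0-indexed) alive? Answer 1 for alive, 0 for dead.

1

t=0: --***-
-**-*-
----*-
*-----
-*-*-*
--*--*
t=1: ----**
-**-**
-*-*-*
*---**
-**-**
**---*
t=2: --**--
-**---
-*-*--
------
--**--
-***--
t=3: ------
-*----
-*----
---*--
-*-*--
-*--*-
t=4: ------
------
--*---
------
---**-
--*---
t=5: ------
------
------
---*--
---*--
---*--
t=6: ------
------
------
------
--***-
------
t=7: ------
------
------
---*--
---*--
---*--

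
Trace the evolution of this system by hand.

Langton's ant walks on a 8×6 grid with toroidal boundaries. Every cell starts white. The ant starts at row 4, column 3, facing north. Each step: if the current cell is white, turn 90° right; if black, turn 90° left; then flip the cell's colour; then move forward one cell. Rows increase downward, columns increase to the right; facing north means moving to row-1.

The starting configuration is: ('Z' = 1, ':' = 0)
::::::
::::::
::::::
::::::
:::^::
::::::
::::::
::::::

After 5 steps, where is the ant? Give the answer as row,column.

gen 0: ::::::
::::::
::::::
::::::
:::^::
::::::
::::::
::::::
gen 1: ::::::
::::::
::::::
::::::
:::Z>:
::::::
::::::
::::::
gen 2: ::::::
::::::
::::::
::::::
:::ZZ:
::::v:
::::::
::::::
gen 3: ::::::
::::::
::::::
::::::
:::ZZ:
:::<Z:
::::::
::::::
gen 4: ::::::
::::::
::::::
::::::
:::^Z:
:::ZZ:
::::::
::::::
gen 5: ::::::
::::::
::::::
::::::
::<:Z:
:::ZZ:
::::::
::::::

4,2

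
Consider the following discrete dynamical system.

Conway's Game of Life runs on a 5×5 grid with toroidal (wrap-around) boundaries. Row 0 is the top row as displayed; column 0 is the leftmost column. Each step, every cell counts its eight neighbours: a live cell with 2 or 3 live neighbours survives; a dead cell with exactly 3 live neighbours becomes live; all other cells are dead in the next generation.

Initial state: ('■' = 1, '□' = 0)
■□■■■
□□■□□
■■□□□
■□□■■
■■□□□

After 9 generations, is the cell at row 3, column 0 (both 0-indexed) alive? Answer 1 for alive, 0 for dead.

1

gen 0: ■□■■■
□□■□□
■■□□□
■□□■■
■■□□□
gen 1: ■□■■■
□□■□□
■■■■□
□□■□□
□□□□□
gen 2: □■■■■
□□□□□
□□□■□
□□■■□
□■■□■
gen 3: □■□□■
□□□□■
□□■■□
□■□□■
□□□□■
gen 4: □□□■■
■□■□■
■□■■■
■□■□■
□□□■■
gen 5: □□■□□
□□■□□
□□■□□
□□■□□
□□■□□
gen 6: □■■■□
□■■■□
□■■■□
□■■■□
□■■■□
gen 7: ■□□□■
■□□□■
■□□□■
■□□□■
■□□□■
gen 8: □■□■□
□■□■□
□■□■□
□■□■□
□■□■□
gen 9: ■■□■■
■■□■■
■■□■■
■■□■■
■■□■■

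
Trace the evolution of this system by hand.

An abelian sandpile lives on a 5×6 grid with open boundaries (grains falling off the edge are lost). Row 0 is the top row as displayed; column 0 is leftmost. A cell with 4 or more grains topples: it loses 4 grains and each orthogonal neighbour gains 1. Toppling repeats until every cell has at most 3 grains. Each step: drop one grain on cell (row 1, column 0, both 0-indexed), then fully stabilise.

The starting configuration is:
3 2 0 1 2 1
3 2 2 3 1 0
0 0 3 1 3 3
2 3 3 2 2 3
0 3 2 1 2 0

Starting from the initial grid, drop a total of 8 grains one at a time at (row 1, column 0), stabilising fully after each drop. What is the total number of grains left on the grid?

step 0: 3 2 0 1 2 1
3 2 2 3 1 0
0 0 3 1 3 3
2 3 3 2 2 3
0 3 2 1 2 0
step 1: 0 3 0 1 2 1
1 3 2 3 1 0
1 0 3 1 3 3
2 3 3 2 2 3
0 3 2 1 2 0
step 2: 0 3 0 1 2 1
2 3 2 3 1 0
1 0 3 1 3 3
2 3 3 2 2 3
0 3 2 1 2 0
step 3: 0 3 0 1 2 1
3 3 2 3 1 0
1 0 3 1 3 3
2 3 3 2 2 3
0 3 2 1 2 0
step 4: 2 0 1 1 2 1
1 1 3 3 1 0
2 1 3 1 3 3
2 3 3 2 2 3
0 3 2 1 2 0
step 5: 2 0 1 1 2 1
2 1 3 3 1 0
2 1 3 1 3 3
2 3 3 2 2 3
0 3 2 1 2 0
step 6: 2 0 1 1 2 1
3 1 3 3 1 0
2 1 3 1 3 3
2 3 3 2 2 3
0 3 2 1 2 0
step 7: 3 0 1 1 2 1
0 2 3 3 1 0
3 1 3 1 3 3
2 3 3 2 2 3
0 3 2 1 2 0
step 8: 3 0 1 1 2 1
1 2 3 3 1 0
3 1 3 1 3 3
2 3 3 2 2 3
0 3 2 1 2 0

55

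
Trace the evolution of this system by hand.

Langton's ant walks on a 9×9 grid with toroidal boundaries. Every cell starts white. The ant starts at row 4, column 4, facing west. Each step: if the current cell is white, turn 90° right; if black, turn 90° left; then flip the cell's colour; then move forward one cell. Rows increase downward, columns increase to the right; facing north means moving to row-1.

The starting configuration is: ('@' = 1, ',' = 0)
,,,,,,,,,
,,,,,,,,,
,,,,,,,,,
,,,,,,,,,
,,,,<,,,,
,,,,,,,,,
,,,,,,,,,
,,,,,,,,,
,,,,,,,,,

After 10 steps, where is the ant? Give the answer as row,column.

step 0: ,,,,,,,,,
,,,,,,,,,
,,,,,,,,,
,,,,,,,,,
,,,,<,,,,
,,,,,,,,,
,,,,,,,,,
,,,,,,,,,
,,,,,,,,,
step 1: ,,,,,,,,,
,,,,,,,,,
,,,,,,,,,
,,,,^,,,,
,,,,@,,,,
,,,,,,,,,
,,,,,,,,,
,,,,,,,,,
,,,,,,,,,
step 2: ,,,,,,,,,
,,,,,,,,,
,,,,,,,,,
,,,,@>,,,
,,,,@,,,,
,,,,,,,,,
,,,,,,,,,
,,,,,,,,,
,,,,,,,,,
step 3: ,,,,,,,,,
,,,,,,,,,
,,,,,,,,,
,,,,@@,,,
,,,,@v,,,
,,,,,,,,,
,,,,,,,,,
,,,,,,,,,
,,,,,,,,,
step 4: ,,,,,,,,,
,,,,,,,,,
,,,,,,,,,
,,,,@@,,,
,,,,<@,,,
,,,,,,,,,
,,,,,,,,,
,,,,,,,,,
,,,,,,,,,
step 5: ,,,,,,,,,
,,,,,,,,,
,,,,,,,,,
,,,,@@,,,
,,,,,@,,,
,,,,v,,,,
,,,,,,,,,
,,,,,,,,,
,,,,,,,,,
step 6: ,,,,,,,,,
,,,,,,,,,
,,,,,,,,,
,,,,@@,,,
,,,,,@,,,
,,,<@,,,,
,,,,,,,,,
,,,,,,,,,
,,,,,,,,,
step 7: ,,,,,,,,,
,,,,,,,,,
,,,,,,,,,
,,,,@@,,,
,,,^,@,,,
,,,@@,,,,
,,,,,,,,,
,,,,,,,,,
,,,,,,,,,
step 8: ,,,,,,,,,
,,,,,,,,,
,,,,,,,,,
,,,,@@,,,
,,,@>@,,,
,,,@@,,,,
,,,,,,,,,
,,,,,,,,,
,,,,,,,,,
step 9: ,,,,,,,,,
,,,,,,,,,
,,,,,,,,,
,,,,@@,,,
,,,@@@,,,
,,,@v,,,,
,,,,,,,,,
,,,,,,,,,
,,,,,,,,,
step 10: ,,,,,,,,,
,,,,,,,,,
,,,,,,,,,
,,,,@@,,,
,,,@@@,,,
,,,@,>,,,
,,,,,,,,,
,,,,,,,,,
,,,,,,,,,

5,5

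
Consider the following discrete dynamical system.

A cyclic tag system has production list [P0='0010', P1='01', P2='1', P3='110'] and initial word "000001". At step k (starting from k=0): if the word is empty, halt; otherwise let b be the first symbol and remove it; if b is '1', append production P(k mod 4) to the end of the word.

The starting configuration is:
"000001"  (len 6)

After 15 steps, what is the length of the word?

4

k=0  "000001"  (len 6)
k=1  "00001"  (len 5)
k=2  "0001"  (len 4)
k=3  "001"  (len 3)
k=4  "01"  (len 2)
k=5  "1"  (len 1)
k=6  "01"  (len 2)
k=7  "1"  (len 1)
k=8  "110"  (len 3)
k=9  "100010"  (len 6)
k=10  "0001001"  (len 7)
k=11  "001001"  (len 6)
k=12  "01001"  (len 5)
k=13  "1001"  (len 4)
k=14  "00101"  (len 5)
k=15  "0101"  (len 4)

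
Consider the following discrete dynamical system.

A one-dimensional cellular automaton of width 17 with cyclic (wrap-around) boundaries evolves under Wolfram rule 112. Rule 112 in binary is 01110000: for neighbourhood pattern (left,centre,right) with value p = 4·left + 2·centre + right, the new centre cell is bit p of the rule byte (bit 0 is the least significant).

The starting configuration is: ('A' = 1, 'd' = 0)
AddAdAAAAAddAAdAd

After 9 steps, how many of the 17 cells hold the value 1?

7

[0] AddAdAAAAAddAAdAd
[1] dAddAddddAAddAAdA
[2] AdAddAddddAAddAAd
[3] dAdAddAddddAAddAA
[4] AdAdAddAddddAAddA
[5] AAdAdAddAddddAAdd
[6] dAAdAdAddAddddAAd
[7] ddAAdAdAddAddddAA
[8] AddAAdAdAddAddddA
[9] AAddAAdAdAddAdddd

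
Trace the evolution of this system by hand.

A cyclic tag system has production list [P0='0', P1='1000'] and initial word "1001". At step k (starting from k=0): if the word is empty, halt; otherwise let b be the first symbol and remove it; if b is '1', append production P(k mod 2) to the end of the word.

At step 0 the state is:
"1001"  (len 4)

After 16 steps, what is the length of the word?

5

0) "1001"  (len 4)
1) "0010"  (len 4)
2) "010"  (len 3)
3) "10"  (len 2)
4) "01000"  (len 5)
5) "1000"  (len 4)
6) "0001000"  (len 7)
7) "001000"  (len 6)
8) "01000"  (len 5)
9) "1000"  (len 4)
10) "0001000"  (len 7)
11) "001000"  (len 6)
12) "01000"  (len 5)
13) "1000"  (len 4)
14) "0001000"  (len 7)
15) "001000"  (len 6)
16) "01000"  (len 5)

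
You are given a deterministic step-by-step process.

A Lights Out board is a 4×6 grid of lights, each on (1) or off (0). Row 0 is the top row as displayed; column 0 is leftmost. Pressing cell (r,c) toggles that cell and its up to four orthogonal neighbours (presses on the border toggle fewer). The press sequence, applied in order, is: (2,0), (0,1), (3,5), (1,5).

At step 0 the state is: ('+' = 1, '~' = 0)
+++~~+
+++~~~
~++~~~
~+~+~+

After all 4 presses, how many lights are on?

t=0: +++~~+
+++~~~
~++~~~
~+~+~+
t=1: +++~~+
~++~~~
+~+~~~
++~+~+
t=2: ~~~~~+
~~+~~~
+~+~~~
++~+~+
t=3: ~~~~~+
~~+~~~
+~+~~+
++~++~
t=4: ~~~~~~
~~+~++
+~+~~~
++~++~

9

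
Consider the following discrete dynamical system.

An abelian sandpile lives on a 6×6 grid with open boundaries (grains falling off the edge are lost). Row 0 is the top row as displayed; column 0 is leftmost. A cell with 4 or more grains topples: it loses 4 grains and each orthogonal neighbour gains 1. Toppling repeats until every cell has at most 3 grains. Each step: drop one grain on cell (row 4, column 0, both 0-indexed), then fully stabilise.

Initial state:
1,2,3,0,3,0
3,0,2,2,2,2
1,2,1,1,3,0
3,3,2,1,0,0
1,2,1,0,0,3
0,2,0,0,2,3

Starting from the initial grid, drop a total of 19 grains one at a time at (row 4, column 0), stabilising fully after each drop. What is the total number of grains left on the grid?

[0] 1,2,3,0,3,0
3,0,2,2,2,2
1,2,1,1,3,0
3,3,2,1,0,0
1,2,1,0,0,3
0,2,0,0,2,3
[1] 1,2,3,0,3,0
3,0,2,2,2,2
1,2,1,1,3,0
3,3,2,1,0,0
2,2,1,0,0,3
0,2,0,0,2,3
[2] 1,2,3,0,3,0
3,0,2,2,2,2
1,2,1,1,3,0
3,3,2,1,0,0
3,2,1,0,0,3
0,2,0,0,2,3
[3] 1,2,3,0,3,0
3,0,2,2,2,2
2,3,1,1,3,0
1,1,3,1,0,0
2,0,2,0,0,3
1,3,0,0,2,3
[4] 1,2,3,0,3,0
3,0,2,2,2,2
2,3,1,1,3,0
1,1,3,1,0,0
3,0,2,0,0,3
1,3,0,0,2,3
[5] 1,2,3,0,3,0
3,0,2,2,2,2
2,3,1,1,3,0
2,1,3,1,0,0
0,1,2,0,0,3
2,3,0,0,2,3
[6] 1,2,3,0,3,0
3,0,2,2,2,2
2,3,1,1,3,0
2,1,3,1,0,0
1,1,2,0,0,3
2,3,0,0,2,3
[7] 1,2,3,0,3,0
3,0,2,2,2,2
2,3,1,1,3,0
2,1,3,1,0,0
2,1,2,0,0,3
2,3,0,0,2,3
[8] 1,2,3,0,3,0
3,0,2,2,2,2
2,3,1,1,3,0
2,1,3,1,0,0
3,1,2,0,0,3
2,3,0,0,2,3
[9] 1,2,3,0,3,0
3,0,2,2,2,2
2,3,1,1,3,0
3,1,3,1,0,0
0,2,2,0,0,3
3,3,0,0,2,3
[10] 1,2,3,0,3,0
3,0,2,2,2,2
2,3,1,1,3,0
3,1,3,1,0,0
1,2,2,0,0,3
3,3,0,0,2,3
[11] 1,2,3,0,3,0
3,0,2,2,2,2
2,3,1,1,3,0
3,1,3,1,0,0
2,2,2,0,0,3
3,3,0,0,2,3
[12] 1,2,3,0,3,0
3,0,2,2,2,2
2,3,1,1,3,0
3,1,3,1,0,0
3,2,2,0,0,3
3,3,0,0,2,3
[13] 1,2,3,0,3,0
3,0,2,2,2,2
3,3,1,1,3,0
0,3,3,1,0,0
3,0,3,0,0,3
1,1,1,0,2,3
[14] 1,2,3,0,3,0
3,0,2,2,2,2
3,3,1,1,3,0
1,3,3,1,0,0
0,1,3,0,0,3
2,1,1,0,2,3
[15] 1,2,3,0,3,0
3,0,2,2,2,2
3,3,1,1,3,0
1,3,3,1,0,0
1,1,3,0,0,3
2,1,1,0,2,3
[16] 1,2,3,0,3,0
3,0,2,2,2,2
3,3,1,1,3,0
1,3,3,1,0,0
2,1,3,0,0,3
2,1,1,0,2,3
[17] 1,2,3,0,3,0
3,0,2,2,2,2
3,3,1,1,3,0
1,3,3,1,0,0
3,1,3,0,0,3
2,1,1,0,2,3
[18] 1,2,3,0,3,0
3,0,2,2,2,2
3,3,1,1,3,0
2,3,3,1,0,0
0,2,3,0,0,3
3,1,1,0,2,3
[19] 1,2,3,0,3,0
3,0,2,2,2,2
3,3,1,1,3,0
2,3,3,1,0,0
1,2,3,0,0,3
3,1,1,0,2,3

59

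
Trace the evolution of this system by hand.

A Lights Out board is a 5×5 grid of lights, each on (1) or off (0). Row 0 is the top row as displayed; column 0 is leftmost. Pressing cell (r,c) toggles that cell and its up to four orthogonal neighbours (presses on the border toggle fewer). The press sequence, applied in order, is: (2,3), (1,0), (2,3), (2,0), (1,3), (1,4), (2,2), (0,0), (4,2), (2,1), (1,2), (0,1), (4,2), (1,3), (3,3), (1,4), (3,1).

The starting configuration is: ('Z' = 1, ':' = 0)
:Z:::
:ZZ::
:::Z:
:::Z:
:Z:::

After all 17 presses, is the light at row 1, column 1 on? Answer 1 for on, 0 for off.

[0] :Z:::
:ZZ::
:::Z:
:::Z:
:Z:::
[1] :Z:::
:ZZZ:
::Z:Z
:::::
:Z:::
[2] ZZ:::
Z:ZZ:
Z:Z:Z
:::::
:Z:::
[3] ZZ:::
Z:Z::
Z::Z:
:::Z:
:Z:::
[4] ZZ:::
::Z::
:Z:Z:
Z::Z:
:Z:::
[5] ZZ:Z:
:::ZZ
:Z:::
Z::Z:
:Z:::
[6] ZZ:ZZ
:::::
:Z::Z
Z::Z:
:Z:::
[7] ZZ:ZZ
::Z::
::ZZZ
Z:ZZ:
:Z:::
[8] :::ZZ
Z:Z::
::ZZZ
Z:ZZ:
:Z:::
[9] :::ZZ
Z:Z::
::ZZZ
Z::Z:
::ZZ:
[10] :::ZZ
ZZZ::
ZZ:ZZ
ZZ:Z:
::ZZ:
[11] ::ZZZ
Z::Z:
ZZZZZ
ZZ:Z:
::ZZ:
[12] ZZ:ZZ
ZZ:Z:
ZZZZZ
ZZ:Z:
::ZZ:
[13] ZZ:ZZ
ZZ:Z:
ZZZZZ
ZZZZ:
:Z:::
[14] ZZ::Z
ZZZ:Z
ZZZ:Z
ZZZZ:
:Z:::
[15] ZZ::Z
ZZZ:Z
ZZZZZ
ZZ::Z
:Z:Z:
[16] ZZ:::
ZZZZ:
ZZZZ:
ZZ::Z
:Z:Z:
[17] ZZ:::
ZZZZ:
Z:ZZ:
::Z:Z
:::Z:

1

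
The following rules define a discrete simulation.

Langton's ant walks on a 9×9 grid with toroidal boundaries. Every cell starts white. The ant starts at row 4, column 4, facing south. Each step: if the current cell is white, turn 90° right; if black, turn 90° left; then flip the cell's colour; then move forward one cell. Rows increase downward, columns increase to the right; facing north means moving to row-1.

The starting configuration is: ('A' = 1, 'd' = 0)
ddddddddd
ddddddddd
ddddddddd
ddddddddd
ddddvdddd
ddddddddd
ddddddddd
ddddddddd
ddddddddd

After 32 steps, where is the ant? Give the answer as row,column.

2,6

[0] ddddddddd
ddddddddd
ddddddddd
ddddddddd
ddddvdddd
ddddddddd
ddddddddd
ddddddddd
ddddddddd
[1] ddddddddd
ddddddddd
ddddddddd
ddddddddd
ddd<Adddd
ddddddddd
ddddddddd
ddddddddd
ddddddddd
[2] ddddddddd
ddddddddd
ddddddddd
ddd^ddddd
dddAAdddd
ddddddddd
ddddddddd
ddddddddd
ddddddddd
[3] ddddddddd
ddddddddd
ddddddddd
dddA>dddd
dddAAdddd
ddddddddd
ddddddddd
ddddddddd
ddddddddd
[4] ddddddddd
ddddddddd
ddddddddd
dddAAdddd
dddAvdddd
ddddddddd
ddddddddd
ddddddddd
ddddddddd
[5] ddddddddd
ddddddddd
ddddddddd
dddAAdddd
dddAd>ddd
ddddddddd
ddddddddd
ddddddddd
ddddddddd
[6] ddddddddd
ddddddddd
ddddddddd
dddAAdddd
dddAdAddd
dddddvddd
ddddddddd
ddddddddd
ddddddddd
[7] ddddddddd
ddddddddd
ddddddddd
dddAAdddd
dddAdAddd
dddd<Addd
ddddddddd
ddddddddd
ddddddddd
[8] ddddddddd
ddddddddd
ddddddddd
dddAAdddd
dddA^Addd
ddddAAddd
ddddddddd
ddddddddd
ddddddddd
[9] ddddddddd
ddddddddd
ddddddddd
dddAAdddd
dddAA>ddd
ddddAAddd
ddddddddd
ddddddddd
ddddddddd
[10] ddddddddd
ddddddddd
ddddddddd
dddAA^ddd
dddAAdddd
ddddAAddd
ddddddddd
ddddddddd
ddddddddd
[11] ddddddddd
ddddddddd
ddddddddd
dddAAA>dd
dddAAdddd
ddddAAddd
ddddddddd
ddddddddd
ddddddddd
[12] ddddddddd
ddddddddd
ddddddddd
dddAAAAdd
dddAAdvdd
ddddAAddd
ddddddddd
ddddddddd
ddddddddd
[13] ddddddddd
ddddddddd
ddddddddd
dddAAAAdd
dddAA<Add
ddddAAddd
ddddddddd
ddddddddd
ddddddddd
[14] ddddddddd
ddddddddd
ddddddddd
dddAA^Add
dddAAAAdd
ddddAAddd
ddddddddd
ddddddddd
ddddddddd
[15] ddddddddd
ddddddddd
ddddddddd
dddA<dAdd
dddAAAAdd
ddddAAddd
ddddddddd
ddddddddd
ddddddddd
[16] ddddddddd
ddddddddd
ddddddddd
dddAddAdd
dddAvAAdd
ddddAAddd
ddddddddd
ddddddddd
ddddddddd
[17] ddddddddd
ddddddddd
ddddddddd
dddAddAdd
dddAd>Add
ddddAAddd
ddddddddd
ddddddddd
ddddddddd
[18] ddddddddd
ddddddddd
ddddddddd
dddAd^Add
dddAddAdd
ddddAAddd
ddddddddd
ddddddddd
ddddddddd
[19] ddddddddd
ddddddddd
ddddddddd
dddAdA>dd
dddAddAdd
ddddAAddd
ddddddddd
ddddddddd
ddddddddd
[20] ddddddddd
ddddddddd
dddddd^dd
dddAdAddd
dddAddAdd
ddddAAddd
ddddddddd
ddddddddd
ddddddddd
[21] ddddddddd
ddddddddd
ddddddA>d
dddAdAddd
dddAddAdd
ddddAAddd
ddddddddd
ddddddddd
ddddddddd
[22] ddddddddd
ddddddddd
ddddddAAd
dddAdAdvd
dddAddAdd
ddddAAddd
ddddddddd
ddddddddd
ddddddddd
[23] ddddddddd
ddddddddd
ddddddAAd
dddAdA<Ad
dddAddAdd
ddddAAddd
ddddddddd
ddddddddd
ddddddddd
[24] ddddddddd
ddddddddd
dddddd^Ad
dddAdAAAd
dddAddAdd
ddddAAddd
ddddddddd
ddddddddd
ddddddddd
[25] ddddddddd
ddddddddd
ddddd<dAd
dddAdAAAd
dddAddAdd
ddddAAddd
ddddddddd
ddddddddd
ddddddddd
[26] ddddddddd
ddddd^ddd
dddddAdAd
dddAdAAAd
dddAddAdd
ddddAAddd
ddddddddd
ddddddddd
ddddddddd
[27] ddddddddd
dddddA>dd
dddddAdAd
dddAdAAAd
dddAddAdd
ddddAAddd
ddddddddd
ddddddddd
ddddddddd
[28] ddddddddd
dddddAAdd
dddddAvAd
dddAdAAAd
dddAddAdd
ddddAAddd
ddddddddd
ddddddddd
ddddddddd
[29] ddddddddd
dddddAAdd
ddddd<AAd
dddAdAAAd
dddAddAdd
ddddAAddd
ddddddddd
ddddddddd
ddddddddd
[30] ddddddddd
dddddAAdd
ddddddAAd
dddAdvAAd
dddAddAdd
ddddAAddd
ddddddddd
ddddddddd
ddddddddd
[31] ddddddddd
dddddAAdd
ddddddAAd
dddAdd>Ad
dddAddAdd
ddddAAddd
ddddddddd
ddddddddd
ddddddddd
[32] ddddddddd
dddddAAdd
dddddd^Ad
dddAdddAd
dddAddAdd
ddddAAddd
ddddddddd
ddddddddd
ddddddddd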